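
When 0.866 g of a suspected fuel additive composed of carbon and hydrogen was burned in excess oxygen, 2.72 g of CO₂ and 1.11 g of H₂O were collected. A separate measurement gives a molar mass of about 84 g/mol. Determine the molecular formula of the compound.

C6H12

mol C = 2.72 g CO₂ ÷ 44.009 g/mol = 0.06181 mol
mol H = 2 × 1.11 g H₂O ÷ 18.015 g/mol = 0.1232 mol
Divide by the smallest (0.06181 mol): C 1.000, H 1.994
Empirical formula: CH2
Empirical-formula mass = 14.03 g/mol; 84 ÷ 14.03 ≈ 6, so the molecular formula is C6H12.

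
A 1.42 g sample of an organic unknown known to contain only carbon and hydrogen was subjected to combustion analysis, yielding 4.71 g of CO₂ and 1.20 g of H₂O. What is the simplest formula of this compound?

C4H5

mol C = 4.71 g CO₂ ÷ 44.009 g/mol = 0.1070 mol
mol H = 2 × 1.20 g H₂O ÷ 18.015 g/mol = 0.1332 mol
Divide by the smallest (0.1070 mol): C 1.000, H 1.245
Multiplying each by 4 gives whole numbers: C 4.00, H 4.98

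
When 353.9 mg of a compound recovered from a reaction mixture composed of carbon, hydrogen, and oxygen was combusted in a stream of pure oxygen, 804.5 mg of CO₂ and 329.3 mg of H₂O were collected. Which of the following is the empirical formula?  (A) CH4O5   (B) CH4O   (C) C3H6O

(C) C3H6O

mol C = 0.8045 g CO₂ ÷ 44.009 g/mol = 0.018280 mol
mol H = 2 × 0.3293 g H₂O ÷ 18.015 g/mol = 0.036558 mol
mass O = 0.3539 − (0.21957 + 0.036851) = 0.097484 g → mol O = 0.097484 ÷ 15.999 = 0.0060931 mol
Divide by the smallest (0.0060931 mol): C 3.000, H 6.000, O 1.000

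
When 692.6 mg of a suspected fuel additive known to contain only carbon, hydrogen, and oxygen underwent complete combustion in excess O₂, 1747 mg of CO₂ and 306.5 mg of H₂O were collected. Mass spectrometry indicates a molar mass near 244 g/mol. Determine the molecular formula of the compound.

C14H12O4

mol C = 1.747 g CO₂ ÷ 44.009 g/mol = 0.039696 mol
mol H = 2 × 0.3065 g H₂O ÷ 18.015 g/mol = 0.034027 mol
mass O = 0.6926 − (0.47679 + 0.034299) = 0.18151 g → mol O = 0.18151 ÷ 15.999 = 0.011345 mol
Divide by the smallest (0.011345 mol): C 3.499, H 2.999, O 1.000
Multiplying each by 2 gives whole numbers: C 7.00, H 6.00, O 2.00
Empirical formula: C7H6O2
Empirical-formula mass = 122.12 g/mol; 244 ÷ 122.12 ≈ 2, so the molecular formula is C14H12O4.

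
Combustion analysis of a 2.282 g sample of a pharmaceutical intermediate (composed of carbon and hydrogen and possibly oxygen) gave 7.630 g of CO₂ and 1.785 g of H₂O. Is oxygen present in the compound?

no

mol C = 7.630 g CO₂ ÷ 44.009 g/mol = 0.17337 mol
mol H = 2 × 1.785 g H₂O ÷ 18.015 g/mol = 0.19817 mol
C and H together account for 2.2821 g — essentially the entire 2.282 g sample — so the compound contains no oxygen.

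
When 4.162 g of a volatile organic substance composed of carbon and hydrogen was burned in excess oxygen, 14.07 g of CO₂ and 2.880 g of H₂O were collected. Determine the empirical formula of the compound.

mol C = 14.07 g CO₂ ÷ 44.009 g/mol = 0.31971 mol
mol H = 2 × 2.880 g H₂O ÷ 18.015 g/mol = 0.31973 mol
Divide by the smallest (0.31971 mol): C 1.000, H 1.000

CH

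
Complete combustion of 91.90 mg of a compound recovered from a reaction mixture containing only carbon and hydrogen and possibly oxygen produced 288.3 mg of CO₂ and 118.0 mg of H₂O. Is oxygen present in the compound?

no

mol C = 0.2883 g CO₂ ÷ 44.009 g/mol = 0.0065509 mol
mol H = 2 × 0.1180 g H₂O ÷ 18.015 g/mol = 0.013100 mol
C and H together account for 0.091888 g — essentially the entire 0.09190 g sample — so the compound contains no oxygen.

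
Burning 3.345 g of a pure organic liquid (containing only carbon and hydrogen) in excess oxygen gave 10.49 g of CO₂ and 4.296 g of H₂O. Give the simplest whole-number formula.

CH2

mol C = 10.49 g CO₂ ÷ 44.009 g/mol = 0.23836 mol
mol H = 2 × 4.296 g H₂O ÷ 18.015 g/mol = 0.47694 mol
Divide by the smallest (0.23836 mol): C 1.000, H 2.001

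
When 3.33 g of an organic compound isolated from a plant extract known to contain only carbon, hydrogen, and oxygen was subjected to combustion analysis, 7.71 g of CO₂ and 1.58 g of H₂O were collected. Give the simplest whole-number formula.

mol C = 7.71 g CO₂ ÷ 44.009 g/mol = 0.1752 mol
mol H = 2 × 1.58 g H₂O ÷ 18.015 g/mol = 0.1754 mol
mass O = 3.33 − (2.104 + 0.1768) = 1.049 g → mol O = 1.049 ÷ 15.999 = 0.06556 mol
Divide by the smallest (0.06556 mol): C 2.672, H 2.675, O 1.000
Multiplying each by 3 gives whole numbers: C 8.02, H 8.03, O 3.00

C8H8O3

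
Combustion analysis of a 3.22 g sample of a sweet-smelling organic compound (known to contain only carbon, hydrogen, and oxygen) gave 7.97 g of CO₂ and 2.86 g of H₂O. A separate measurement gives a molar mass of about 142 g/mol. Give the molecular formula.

C8H14O2

mol C = 7.97 g CO₂ ÷ 44.009 g/mol = 0.1811 mol
mol H = 2 × 2.86 g H₂O ÷ 18.015 g/mol = 0.3175 mol
mass O = 3.22 − (2.175 + 0.3201) = 0.7248 g → mol O = 0.7248 ÷ 15.999 = 0.04530 mol
Divide by the smallest (0.04530 mol): C 3.998, H 7.009, O 1.000
Empirical formula: C4H7O
Empirical-formula mass = 71.10 g/mol; 142 ÷ 71.10 ≈ 2, so the molecular formula is C8H14O2.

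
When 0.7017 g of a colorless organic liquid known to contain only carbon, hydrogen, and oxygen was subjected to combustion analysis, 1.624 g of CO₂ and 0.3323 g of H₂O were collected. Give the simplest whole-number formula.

C8H8O3

mol C = 1.624 g CO₂ ÷ 44.009 g/mol = 0.036902 mol
mol H = 2 × 0.3323 g H₂O ÷ 18.015 g/mol = 0.036891 mol
mass O = 0.7017 − (0.44322 + 0.037187) = 0.22129 g → mol O = 0.22129 ÷ 15.999 = 0.013831 mol
Divide by the smallest (0.013831 mol): C 2.668, H 2.667, O 1.000
Multiplying each by 3 gives whole numbers: C 8.00, H 8.00, O 3.00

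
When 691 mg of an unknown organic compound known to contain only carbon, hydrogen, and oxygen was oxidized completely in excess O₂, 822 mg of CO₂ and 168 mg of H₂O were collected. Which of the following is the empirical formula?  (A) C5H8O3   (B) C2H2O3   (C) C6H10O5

mol C = 0.822 g CO₂ ÷ 44.009 g/mol = 0.01868 mol
mol H = 2 × 0.168 g H₂O ÷ 18.015 g/mol = 0.01865 mol
mass O = 0.691 − (0.2243 + 0.01880) = 0.4479 g → mol O = 0.4479 ÷ 15.999 = 0.02799 mol
Divide by the smallest (0.01865 mol): C 1.001, H 1.000, O 1.501
Multiplying each by 2 gives whole numbers: C 2.00, H 2.00, O 3.00

(B) C2H2O3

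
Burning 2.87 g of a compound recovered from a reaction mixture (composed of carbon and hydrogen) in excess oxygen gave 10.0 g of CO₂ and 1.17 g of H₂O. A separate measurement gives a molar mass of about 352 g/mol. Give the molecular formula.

C28H16

mol C = 10.0 g CO₂ ÷ 44.009 g/mol = 0.2272 mol
mol H = 2 × 1.17 g H₂O ÷ 18.015 g/mol = 0.1299 mol
Divide by the smallest (0.1299 mol): C 1.749, H 1.000
Multiplying each by 4 gives whole numbers: C 7.00, H 4.00
Empirical formula: C7H4
Empirical-formula mass = 88.11 g/mol; 352 ÷ 88.11 ≈ 4, so the molecular formula is C28H16.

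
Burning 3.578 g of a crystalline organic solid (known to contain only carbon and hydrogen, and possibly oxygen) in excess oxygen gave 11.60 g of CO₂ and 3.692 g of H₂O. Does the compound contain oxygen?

no

mol C = 11.60 g CO₂ ÷ 44.009 g/mol = 0.26358 mol
mol H = 2 × 3.692 g H₂O ÷ 18.015 g/mol = 0.40988 mol
C and H together account for 3.5790 g — essentially the entire 3.578 g sample — so the compound contains no oxygen.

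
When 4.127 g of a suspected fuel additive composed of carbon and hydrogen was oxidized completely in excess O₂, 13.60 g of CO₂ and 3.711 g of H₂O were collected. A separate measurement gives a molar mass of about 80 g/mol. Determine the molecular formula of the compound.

C6H8

mol C = 13.60 g CO₂ ÷ 44.009 g/mol = 0.30903 mol
mol H = 2 × 3.711 g H₂O ÷ 18.015 g/mol = 0.41199 mol
Divide by the smallest (0.30903 mol): C 1.000, H 1.333
Multiplying each by 3 gives whole numbers: C 3.00, H 4.00
Empirical formula: C3H4
Empirical-formula mass = 40.06 g/mol; 80 ÷ 40.06 ≈ 2, so the molecular formula is C6H8.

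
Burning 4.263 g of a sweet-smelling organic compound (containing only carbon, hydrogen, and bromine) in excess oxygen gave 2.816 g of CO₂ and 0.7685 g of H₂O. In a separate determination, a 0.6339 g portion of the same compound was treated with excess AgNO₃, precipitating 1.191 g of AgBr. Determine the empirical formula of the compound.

mol C = 2.816 g CO₂ ÷ 44.009 g/mol = 0.063987 mol
mol H = 2 × 0.7685 g H₂O ÷ 18.015 g/mol = 0.085318 mol
From the AgBr data: mol Br per gram of compound = (1.191 ÷ 187.772) ÷ 0.6339 = 0.010006 mol/g, so in the 4.263 g combustion sample mol Br = 0.042656 mol
Divide by the smallest (0.042656 mol): C 1.500, H 2.000, Br 1.000
Multiplying each by 2 gives whole numbers: C 3.00, H 4.00, Br 2.00

C3H4Br2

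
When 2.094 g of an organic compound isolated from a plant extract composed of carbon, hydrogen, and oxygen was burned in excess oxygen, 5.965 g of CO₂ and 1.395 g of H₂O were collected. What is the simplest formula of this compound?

C7H8O

mol C = 5.965 g CO₂ ÷ 44.009 g/mol = 0.13554 mol
mol H = 2 × 1.395 g H₂O ÷ 18.015 g/mol = 0.15487 mol
mass O = 2.094 − (1.6280 + 0.15611) = 0.30991 g → mol O = 0.30991 ÷ 15.999 = 0.019371 mol
Divide by the smallest (0.019371 mol): C 6.997, H 7.995, O 1.000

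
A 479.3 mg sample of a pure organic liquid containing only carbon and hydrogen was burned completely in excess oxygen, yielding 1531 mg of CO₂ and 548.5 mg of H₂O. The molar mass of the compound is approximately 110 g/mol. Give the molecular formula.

C8H14

mol C = 1.531 g CO₂ ÷ 44.009 g/mol = 0.034788 mol
mol H = 2 × 0.5485 g H₂O ÷ 18.015 g/mol = 0.060894 mol
Divide by the smallest (0.034788 mol): C 1.000, H 1.750
Multiplying each by 4 gives whole numbers: C 4.00, H 7.00
Empirical formula: C4H7
Empirical-formula mass = 55.10 g/mol; 110 ÷ 55.10 ≈ 2, so the molecular formula is C8H14.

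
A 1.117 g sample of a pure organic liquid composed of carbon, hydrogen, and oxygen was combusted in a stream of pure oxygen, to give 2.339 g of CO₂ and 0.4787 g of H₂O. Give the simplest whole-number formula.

mol C = 2.339 g CO₂ ÷ 44.009 g/mol = 0.053148 mol
mol H = 2 × 0.4787 g H₂O ÷ 18.015 g/mol = 0.053145 mol
mass O = 1.117 − (0.63836 + 0.053570) = 0.42507 g → mol O = 0.42507 ÷ 15.999 = 0.026568 mol
Divide by the smallest (0.026568 mol): C 2.000, H 2.000, O 1.000

C2H2O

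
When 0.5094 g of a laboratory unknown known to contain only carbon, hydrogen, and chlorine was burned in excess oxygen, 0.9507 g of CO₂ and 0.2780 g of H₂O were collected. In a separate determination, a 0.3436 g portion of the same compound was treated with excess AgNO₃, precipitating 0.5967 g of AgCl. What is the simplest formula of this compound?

C7H10Cl2

mol C = 0.9507 g CO₂ ÷ 44.009 g/mol = 0.021602 mol
mol H = 2 × 0.2780 g H₂O ÷ 18.015 g/mol = 0.030863 mol
From the AgCl data: mol Cl per gram of compound = (0.5967 ÷ 143.318) ÷ 0.3436 = 0.012117 mol/g, so in the 0.5094 g combustion sample mol Cl = 0.0061725 mol
Divide by the smallest (0.0061725 mol): C 3.500, H 5.000, Cl 1.000
Multiplying each by 2 gives whole numbers: C 7.00, H 10.00, Cl 2.00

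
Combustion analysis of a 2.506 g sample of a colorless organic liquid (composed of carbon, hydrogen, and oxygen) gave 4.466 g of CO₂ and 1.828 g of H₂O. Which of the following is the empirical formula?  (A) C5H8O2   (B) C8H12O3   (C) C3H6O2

mol C = 4.466 g CO₂ ÷ 44.009 g/mol = 0.10148 mol
mol H = 2 × 1.828 g H₂O ÷ 18.015 g/mol = 0.20294 mol
mass O = 2.506 − (1.2189 + 0.20457) = 1.0826 g → mol O = 1.0826 ÷ 15.999 = 0.067665 mol
Divide by the smallest (0.067665 mol): C 1.500, H 2.999, O 1.000
Multiplying each by 2 gives whole numbers: C 3.00, H 6.00, O 2.00

(C) C3H6O2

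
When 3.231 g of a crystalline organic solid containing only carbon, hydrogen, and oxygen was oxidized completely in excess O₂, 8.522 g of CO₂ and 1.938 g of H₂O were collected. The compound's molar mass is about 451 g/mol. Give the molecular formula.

mol C = 8.522 g CO₂ ÷ 44.009 g/mol = 0.19364 mol
mol H = 2 × 1.938 g H₂O ÷ 18.015 g/mol = 0.21515 mol
mass O = 3.231 − (2.3258 + 0.21688) = 0.68829 g → mol O = 0.68829 ÷ 15.999 = 0.043021 mol
Divide by the smallest (0.043021 mol): C 4.501, H 5.001, O 1.000
Multiplying each by 2 gives whole numbers: C 9.00, H 10.00, O 2.00
Empirical formula: C9H10O2
Empirical-formula mass = 150.18 g/mol; 451 ÷ 150.18 ≈ 3, so the molecular formula is C27H30O6.

C27H30O6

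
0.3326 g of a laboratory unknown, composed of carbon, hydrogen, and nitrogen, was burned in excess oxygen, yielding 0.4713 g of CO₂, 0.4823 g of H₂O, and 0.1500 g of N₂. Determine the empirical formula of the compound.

mol C = 0.4713 g CO₂ ÷ 44.009 g/mol = 0.010709 mol
mol H = 2 × 0.4823 g H₂O ÷ 18.015 g/mol = 0.053544 mol
mol N = 2 × 0.1500 g N₂ ÷ 28.014 g/mol = 0.010709 mol
Divide by the smallest (0.010709 mol): C 1.000, H 5.000, N 1.000

CH5N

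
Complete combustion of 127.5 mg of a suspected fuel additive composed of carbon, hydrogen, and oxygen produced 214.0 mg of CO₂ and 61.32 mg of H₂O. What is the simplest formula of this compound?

C5H7O4

mol C = 0.2140 g CO₂ ÷ 44.009 g/mol = 0.0048626 mol
mol H = 2 × 0.06132 g H₂O ÷ 18.015 g/mol = 0.0068077 mol
mass O = 0.1275 − (0.058405 + 0.0068621) = 0.062233 g → mol O = 0.062233 ÷ 15.999 = 0.0038898 mol
Divide by the smallest (0.0038898 mol): C 1.250, H 1.750, O 1.000
Multiplying each by 4 gives whole numbers: C 5.00, H 7.00, O 4.00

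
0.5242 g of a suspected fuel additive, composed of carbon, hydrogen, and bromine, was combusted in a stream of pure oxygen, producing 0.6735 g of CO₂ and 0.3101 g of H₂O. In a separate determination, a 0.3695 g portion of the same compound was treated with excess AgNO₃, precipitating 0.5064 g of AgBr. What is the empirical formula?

C4H9Br

mol C = 0.6735 g CO₂ ÷ 44.009 g/mol = 0.015304 mol
mol H = 2 × 0.3101 g H₂O ÷ 18.015 g/mol = 0.034427 mol
From the AgBr data: mol Br per gram of compound = (0.5064 ÷ 187.772) ÷ 0.3695 = 0.0072987 mol/g, so in the 0.5242 g combustion sample mol Br = 0.0038260 mol
Divide by the smallest (0.0038260 mol): C 4.000, H 8.998, Br 1.000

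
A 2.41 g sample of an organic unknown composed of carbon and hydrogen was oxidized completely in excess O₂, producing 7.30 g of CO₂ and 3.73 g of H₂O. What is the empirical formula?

mol C = 7.30 g CO₂ ÷ 44.009 g/mol = 0.1659 mol
mol H = 2 × 3.73 g H₂O ÷ 18.015 g/mol = 0.4141 mol
Divide by the smallest (0.1659 mol): C 1.000, H 2.496
Multiplying each by 2 gives whole numbers: C 2.00, H 4.99

C2H5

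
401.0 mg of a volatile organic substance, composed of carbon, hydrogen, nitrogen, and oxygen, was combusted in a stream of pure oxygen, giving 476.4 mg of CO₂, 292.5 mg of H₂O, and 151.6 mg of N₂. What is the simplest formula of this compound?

mol C = 0.4764 g CO₂ ÷ 44.009 g/mol = 0.010825 mol
mol H = 2 × 0.2925 g H₂O ÷ 18.015 g/mol = 0.032473 mol
mol N = 2 × 0.1516 g N₂ ÷ 28.014 g/mol = 0.010823 mol
mass O = 0.4010 − (0.13002 + 0.032733 + 0.15160) = 0.086647 g → mol O = 0.086647 ÷ 15.999 = 0.0054158 mol
Divide by the smallest (0.0054158 mol): C 1.999, H 5.996, N 1.998, O 1.000

C2H6N2O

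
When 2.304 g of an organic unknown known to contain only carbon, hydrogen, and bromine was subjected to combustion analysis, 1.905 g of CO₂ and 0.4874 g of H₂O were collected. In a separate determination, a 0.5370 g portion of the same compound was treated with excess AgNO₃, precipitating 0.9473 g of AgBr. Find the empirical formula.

mol C = 1.905 g CO₂ ÷ 44.009 g/mol = 0.043287 mol
mol H = 2 × 0.4874 g H₂O ÷ 18.015 g/mol = 0.054110 mol
From the AgBr data: mol Br per gram of compound = (0.9473 ÷ 187.772) ÷ 0.5370 = 0.0093947 mol/g, so in the 2.304 g combustion sample mol Br = 0.021645 mol
Divide by the smallest (0.021645 mol): C 2.000, H 2.500, Br 1.000
Multiplying each by 2 gives whole numbers: C 4.00, H 5.00, Br 2.00

C4H5Br2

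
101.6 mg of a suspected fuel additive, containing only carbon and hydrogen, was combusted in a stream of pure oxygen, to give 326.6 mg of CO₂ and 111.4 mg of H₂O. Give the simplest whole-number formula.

C3H5

mol C = 0.3266 g CO₂ ÷ 44.009 g/mol = 0.0074212 mol
mol H = 2 × 0.1114 g H₂O ÷ 18.015 g/mol = 0.012367 mol
Divide by the smallest (0.0074212 mol): C 1.000, H 1.667
Multiplying each by 3 gives whole numbers: C 3.00, H 5.00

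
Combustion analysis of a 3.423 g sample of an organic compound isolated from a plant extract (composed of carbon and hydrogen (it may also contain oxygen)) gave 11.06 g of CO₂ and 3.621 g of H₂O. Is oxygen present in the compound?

mol C = 11.06 g CO₂ ÷ 44.009 g/mol = 0.25131 mol
mol H = 2 × 3.621 g H₂O ÷ 18.015 g/mol = 0.40200 mol
C and H together account for 3.4237 g — essentially the entire 3.423 g sample — so the compound contains no oxygen.

no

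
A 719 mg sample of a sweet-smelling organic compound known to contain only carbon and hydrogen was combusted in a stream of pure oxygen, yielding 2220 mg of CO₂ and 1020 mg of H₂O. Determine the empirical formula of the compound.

mol C = 2.22 g CO₂ ÷ 44.009 g/mol = 0.05044 mol
mol H = 2 × 1.02 g H₂O ÷ 18.015 g/mol = 0.1132 mol
Divide by the smallest (0.05044 mol): C 1.000, H 2.245
Multiplying each by 4 gives whole numbers: C 4.00, H 8.98

C4H9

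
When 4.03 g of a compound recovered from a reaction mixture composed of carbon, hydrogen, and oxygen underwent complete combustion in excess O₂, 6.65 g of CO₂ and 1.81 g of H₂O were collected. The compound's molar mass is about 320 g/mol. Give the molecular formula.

C12H16O10

mol C = 6.65 g CO₂ ÷ 44.009 g/mol = 0.1511 mol
mol H = 2 × 1.81 g H₂O ÷ 18.015 g/mol = 0.2009 mol
mass O = 4.03 − (1.815 + 0.2026) = 2.013 g → mol O = 2.013 ÷ 15.999 = 0.1258 mol
Divide by the smallest (0.1258 mol): C 1.201, H 1.597, O 1.000
Multiplying each by 5 gives whole numbers: C 6.01, H 7.99, O 5.00
Empirical formula: C6H8O5
Empirical-formula mass = 160.12 g/mol; 320 ÷ 160.12 ≈ 2, so the molecular formula is C12H16O10.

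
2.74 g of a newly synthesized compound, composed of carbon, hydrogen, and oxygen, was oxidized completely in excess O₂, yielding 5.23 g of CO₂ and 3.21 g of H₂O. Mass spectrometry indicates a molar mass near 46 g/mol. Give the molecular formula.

C2H6O

mol C = 5.23 g CO₂ ÷ 44.009 g/mol = 0.1188 mol
mol H = 2 × 3.21 g H₂O ÷ 18.015 g/mol = 0.3564 mol
mass O = 2.74 − (1.427 + 0.3592) = 0.9534 g → mol O = 0.9534 ÷ 15.999 = 0.05959 mol
Divide by the smallest (0.05959 mol): C 1.994, H 5.980, O 1.000
Empirical formula: C2H6O
Empirical-formula mass = 46.07 g/mol; 46 ÷ 46.07 ≈ 1, so the molecular formula is C2H6O.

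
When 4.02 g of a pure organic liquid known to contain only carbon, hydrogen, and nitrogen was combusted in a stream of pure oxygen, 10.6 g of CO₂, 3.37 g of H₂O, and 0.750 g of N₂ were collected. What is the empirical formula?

mol C = 10.6 g CO₂ ÷ 44.009 g/mol = 0.2409 mol
mol H = 2 × 3.37 g H₂O ÷ 18.015 g/mol = 0.3741 mol
mol N = 2 × 0.750 g N₂ ÷ 28.014 g/mol = 0.05354 mol
Divide by the smallest (0.05354 mol): C 4.498, H 6.987, N 1.000
Multiplying each by 2 gives whole numbers: C 9.00, H 13.97, N 2.00

C9H14N2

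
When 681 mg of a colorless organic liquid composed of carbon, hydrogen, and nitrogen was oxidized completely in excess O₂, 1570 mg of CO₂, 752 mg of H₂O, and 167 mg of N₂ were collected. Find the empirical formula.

mol C = 1.57 g CO₂ ÷ 44.009 g/mol = 0.03567 mol
mol H = 2 × 0.752 g H₂O ÷ 18.015 g/mol = 0.08349 mol
mol N = 2 × 0.167 g N₂ ÷ 28.014 g/mol = 0.01192 mol
Divide by the smallest (0.01192 mol): C 2.992, H 7.002, N 1.000

C3H7N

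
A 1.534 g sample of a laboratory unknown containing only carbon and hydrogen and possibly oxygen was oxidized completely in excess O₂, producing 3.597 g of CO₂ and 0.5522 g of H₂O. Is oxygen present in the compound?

mol C = 3.597 g CO₂ ÷ 44.009 g/mol = 0.081733 mol
mol H = 2 × 0.5522 g H₂O ÷ 18.015 g/mol = 0.061304 mol
C and H account for only 1.0435 g of the 1.534 g sample; the remaining 0.49051 g must be oxygen.

yes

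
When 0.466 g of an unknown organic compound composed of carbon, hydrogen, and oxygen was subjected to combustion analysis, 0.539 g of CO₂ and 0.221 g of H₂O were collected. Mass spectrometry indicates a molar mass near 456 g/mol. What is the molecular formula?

C12H24O18

mol C = 0.539 g CO₂ ÷ 44.009 g/mol = 0.01225 mol
mol H = 2 × 0.221 g H₂O ÷ 18.015 g/mol = 0.02454 mol
mass O = 0.466 − (0.1471 + 0.02473) = 0.2942 g → mol O = 0.2942 ÷ 15.999 = 0.01839 mol
Divide by the smallest (0.01225 mol): C 1.000, H 2.003, O 1.501
Multiplying each by 2 gives whole numbers: C 2.00, H 4.01, O 3.00
Empirical formula: C2H4O3
Empirical-formula mass = 76.05 g/mol; 456 ÷ 76.05 ≈ 6, so the molecular formula is C12H24O18.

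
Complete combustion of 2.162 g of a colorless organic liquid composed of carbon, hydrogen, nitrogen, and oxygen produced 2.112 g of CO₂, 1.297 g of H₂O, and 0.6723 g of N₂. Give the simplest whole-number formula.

CH3NO

mol C = 2.112 g CO₂ ÷ 44.009 g/mol = 0.047990 mol
mol H = 2 × 1.297 g H₂O ÷ 18.015 g/mol = 0.14399 mol
mol N = 2 × 0.6723 g N₂ ÷ 28.014 g/mol = 0.047997 mol
mass O = 2.162 − (0.57641 + 0.14514 + 0.67230) = 0.76815 g → mol O = 0.76815 ÷ 15.999 = 0.048012 mol
Divide by the smallest (0.047990 mol): C 1.000, H 3.000, N 1.000, O 1.000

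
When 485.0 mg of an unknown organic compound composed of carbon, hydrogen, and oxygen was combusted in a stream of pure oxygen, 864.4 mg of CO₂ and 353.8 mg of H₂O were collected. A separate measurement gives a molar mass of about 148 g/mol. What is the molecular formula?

mol C = 0.8644 g CO₂ ÷ 44.009 g/mol = 0.019641 mol
mol H = 2 × 0.3538 g H₂O ÷ 18.015 g/mol = 0.039278 mol
mass O = 0.4850 − (0.23591 + 0.039593) = 0.20949 g → mol O = 0.20949 ÷ 15.999 = 0.013094 mol
Divide by the smallest (0.013094 mol): C 1.500, H 3.000, O 1.000
Multiplying each by 2 gives whole numbers: C 3.00, H 6.00, O 2.00
Empirical formula: C3H6O2
Empirical-formula mass = 74.08 g/mol; 148 ÷ 74.08 ≈ 2, so the molecular formula is C6H12O4.

C6H12O4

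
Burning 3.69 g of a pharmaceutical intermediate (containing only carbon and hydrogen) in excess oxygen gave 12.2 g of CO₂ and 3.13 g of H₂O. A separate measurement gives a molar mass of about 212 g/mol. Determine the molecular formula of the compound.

C16H20

mol C = 12.2 g CO₂ ÷ 44.009 g/mol = 0.2772 mol
mol H = 2 × 3.13 g H₂O ÷ 18.015 g/mol = 0.3475 mol
Divide by the smallest (0.2772 mol): C 1.000, H 1.253
Multiplying each by 4 gives whole numbers: C 4.00, H 5.01
Empirical formula: C4H5
Empirical-formula mass = 53.08 g/mol; 212 ÷ 53.08 ≈ 4, so the molecular formula is C16H20.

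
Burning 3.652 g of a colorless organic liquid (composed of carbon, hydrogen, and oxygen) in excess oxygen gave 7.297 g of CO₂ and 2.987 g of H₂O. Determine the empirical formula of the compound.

mol C = 7.297 g CO₂ ÷ 44.009 g/mol = 0.16581 mol
mol H = 2 × 2.987 g H₂O ÷ 18.015 g/mol = 0.33161 mol
mass O = 3.652 − (1.9915 + 0.33427) = 1.3262 g → mol O = 1.3262 ÷ 15.999 = 0.082894 mol
Divide by the smallest (0.082894 mol): C 2.000, H 4.000, O 1.000

C2H4O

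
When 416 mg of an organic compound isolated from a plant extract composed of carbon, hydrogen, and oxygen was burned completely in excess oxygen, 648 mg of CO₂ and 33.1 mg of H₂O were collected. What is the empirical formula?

mol C = 0.648 g CO₂ ÷ 44.009 g/mol = 0.01472 mol
mol H = 2 × 0.0331 g H₂O ÷ 18.015 g/mol = 0.003675 mol
mass O = 0.416 − (0.1769 + 0.003704) = 0.2354 g → mol O = 0.2354 ÷ 15.999 = 0.01472 mol
Divide by the smallest (0.003675 mol): C 4.007, H 1.000, O 4.005

C4HO4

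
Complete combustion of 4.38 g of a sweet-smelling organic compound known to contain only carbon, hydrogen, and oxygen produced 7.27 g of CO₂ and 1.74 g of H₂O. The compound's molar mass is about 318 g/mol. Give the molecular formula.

C12H14O10

mol C = 7.27 g CO₂ ÷ 44.009 g/mol = 0.1652 mol
mol H = 2 × 1.74 g H₂O ÷ 18.015 g/mol = 0.1932 mol
mass O = 4.38 − (1.984 + 0.1947) = 2.201 g → mol O = 2.201 ÷ 15.999 = 0.1376 mol
Divide by the smallest (0.1376 mol): C 1.201, H 1.404, O 1.000
Multiplying each by 5 gives whole numbers: C 6.00, H 7.02, O 5.00
Empirical formula: C6H7O5
Empirical-formula mass = 159.12 g/mol; 318 ÷ 159.12 ≈ 2, so the molecular formula is C12H14O10.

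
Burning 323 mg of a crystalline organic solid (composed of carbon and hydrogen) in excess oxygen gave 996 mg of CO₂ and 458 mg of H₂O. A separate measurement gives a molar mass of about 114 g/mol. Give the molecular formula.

mol C = 0.996 g CO₂ ÷ 44.009 g/mol = 0.02263 mol
mol H = 2 × 0.458 g H₂O ÷ 18.015 g/mol = 0.05085 mol
Divide by the smallest (0.02263 mol): C 1.000, H 2.247
Multiplying each by 4 gives whole numbers: C 4.00, H 8.99
Empirical formula: C4H9
Empirical-formula mass = 57.12 g/mol; 114 ÷ 57.12 ≈ 2, so the molecular formula is C8H18.

C8H18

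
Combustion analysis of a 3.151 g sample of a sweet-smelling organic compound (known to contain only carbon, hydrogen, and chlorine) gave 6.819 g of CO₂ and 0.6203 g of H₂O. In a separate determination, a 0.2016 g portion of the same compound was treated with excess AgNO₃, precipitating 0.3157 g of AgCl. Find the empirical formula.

C9H4Cl2

mol C = 6.819 g CO₂ ÷ 44.009 g/mol = 0.15495 mol
mol H = 2 × 0.6203 g H₂O ÷ 18.015 g/mol = 0.068865 mol
From the AgCl data: mol Cl per gram of compound = (0.3157 ÷ 143.318) ÷ 0.2016 = 0.010927 mol/g, so in the 3.151 g combustion sample mol Cl = 0.034430 mol
Divide by the smallest (0.034430 mol): C 4.500, H 2.000, Cl 1.000
Multiplying each by 2 gives whole numbers: C 9.00, H 4.00, Cl 2.00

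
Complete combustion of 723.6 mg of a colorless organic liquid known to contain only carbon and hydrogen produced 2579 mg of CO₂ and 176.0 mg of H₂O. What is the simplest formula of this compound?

C3H

mol C = 2.579 g CO₂ ÷ 44.009 g/mol = 0.058602 mol
mol H = 2 × 0.1760 g H₂O ÷ 18.015 g/mol = 0.019539 mol
Divide by the smallest (0.019539 mol): C 2.999, H 1.000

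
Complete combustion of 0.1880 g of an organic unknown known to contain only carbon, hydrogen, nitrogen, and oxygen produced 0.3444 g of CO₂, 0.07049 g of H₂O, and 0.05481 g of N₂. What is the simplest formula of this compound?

mol C = 0.3444 g CO₂ ÷ 44.009 g/mol = 0.0078257 mol
mol H = 2 × 0.07049 g H₂O ÷ 18.015 g/mol = 0.0078257 mol
mol N = 2 × 0.05481 g N₂ ÷ 28.014 g/mol = 0.0039130 mol
mass O = 0.1880 − (0.093994 + 0.0078883 + 0.054810) = 0.031308 g → mol O = 0.031308 ÷ 15.999 = 0.0019568 mol
Divide by the smallest (0.0019568 mol): C 3.999, H 3.999, N 2.000, O 1.000

C4H4N2O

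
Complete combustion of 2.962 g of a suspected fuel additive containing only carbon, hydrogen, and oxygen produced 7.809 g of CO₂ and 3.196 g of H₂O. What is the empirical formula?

mol C = 7.809 g CO₂ ÷ 44.009 g/mol = 0.17744 mol
mol H = 2 × 3.196 g H₂O ÷ 18.015 g/mol = 0.35482 mol
mass O = 2.962 − (2.1312 + 0.35765) = 0.47310 g → mol O = 0.47310 ÷ 15.999 = 0.029571 mol
Divide by the smallest (0.029571 mol): C 6.001, H 11.999, O 1.000

C6H12O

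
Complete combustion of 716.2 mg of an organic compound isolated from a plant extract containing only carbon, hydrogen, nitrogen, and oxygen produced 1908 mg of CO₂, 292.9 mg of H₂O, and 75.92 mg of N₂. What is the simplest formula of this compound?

C8H6NO

mol C = 1.908 g CO₂ ÷ 44.009 g/mol = 0.043355 mol
mol H = 2 × 0.2929 g H₂O ÷ 18.015 g/mol = 0.032517 mol
mol N = 2 × 0.07592 g N₂ ÷ 28.014 g/mol = 0.0054201 mol
mass O = 0.7162 − (0.52073 + 0.032777 + 0.075920) = 0.086768 g → mol O = 0.086768 ÷ 15.999 = 0.0054234 mol
Divide by the smallest (0.0054201 mol): C 7.999, H 5.999, N 1.000, O 1.001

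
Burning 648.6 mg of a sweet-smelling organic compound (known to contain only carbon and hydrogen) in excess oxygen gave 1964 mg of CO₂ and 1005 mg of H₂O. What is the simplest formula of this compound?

mol C = 1.964 g CO₂ ÷ 44.009 g/mol = 0.044627 mol
mol H = 2 × 1.005 g H₂O ÷ 18.015 g/mol = 0.11157 mol
Divide by the smallest (0.044627 mol): C 1.000, H 2.500
Multiplying each by 2 gives whole numbers: C 2.00, H 5.00

C2H5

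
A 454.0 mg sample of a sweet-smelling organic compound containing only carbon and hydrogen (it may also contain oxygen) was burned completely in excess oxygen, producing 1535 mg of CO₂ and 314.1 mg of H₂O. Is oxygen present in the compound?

no

mol C = 1.535 g CO₂ ÷ 44.009 g/mol = 0.034879 mol
mol H = 2 × 0.3141 g H₂O ÷ 18.015 g/mol = 0.034871 mol
C and H together account for 0.45408 g — essentially the entire 0.4540 g sample — so the compound contains no oxygen.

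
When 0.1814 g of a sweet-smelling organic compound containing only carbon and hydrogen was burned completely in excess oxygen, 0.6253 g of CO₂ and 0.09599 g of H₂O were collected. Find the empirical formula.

C4H3

mol C = 0.6253 g CO₂ ÷ 44.009 g/mol = 0.014208 mol
mol H = 2 × 0.09599 g H₂O ÷ 18.015 g/mol = 0.010657 mol
Divide by the smallest (0.010657 mol): C 1.333, H 1.000
Multiplying each by 3 gives whole numbers: C 4.00, H 3.00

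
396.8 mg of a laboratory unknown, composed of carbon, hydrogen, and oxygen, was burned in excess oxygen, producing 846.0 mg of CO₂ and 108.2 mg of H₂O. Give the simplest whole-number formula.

mol C = 0.8460 g CO₂ ÷ 44.009 g/mol = 0.019223 mol
mol H = 2 × 0.1082 g H₂O ÷ 18.015 g/mol = 0.012012 mol
mass O = 0.3968 − (0.23089 + 0.012108) = 0.15380 g → mol O = 0.15380 ÷ 15.999 = 0.0096131 mol
Divide by the smallest (0.0096131 mol): C 2.000, H 1.250, O 1.000
Multiplying each by 4 gives whole numbers: C 8.00, H 5.00, O 4.00

C8H5O4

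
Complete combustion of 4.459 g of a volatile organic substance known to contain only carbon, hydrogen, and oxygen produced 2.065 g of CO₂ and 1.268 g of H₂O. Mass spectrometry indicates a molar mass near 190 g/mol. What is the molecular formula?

C2H6O10

mol C = 2.065 g CO₂ ÷ 44.009 g/mol = 0.046922 mol
mol H = 2 × 1.268 g H₂O ÷ 18.015 g/mol = 0.14077 mol
mass O = 4.459 − (0.56358 + 0.14190) = 3.7535 g → mol O = 3.7535 ÷ 15.999 = 0.23461 mol
Divide by the smallest (0.046922 mol): C 1.000, H 3.000, O 5.000
Empirical formula: CH3O5
Empirical-formula mass = 95.03 g/mol; 190 ÷ 95.03 ≈ 2, so the molecular formula is C2H6O10.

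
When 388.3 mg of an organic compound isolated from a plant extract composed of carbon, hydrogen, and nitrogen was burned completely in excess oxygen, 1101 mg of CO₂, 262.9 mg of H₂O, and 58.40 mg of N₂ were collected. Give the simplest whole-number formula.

C6H7N

mol C = 1.101 g CO₂ ÷ 44.009 g/mol = 0.025018 mol
mol H = 2 × 0.2629 g H₂O ÷ 18.015 g/mol = 0.029187 mol
mol N = 2 × 0.05840 g N₂ ÷ 28.014 g/mol = 0.0041693 mol
Divide by the smallest (0.0041693 mol): C 6.000, H 7.000, N 1.000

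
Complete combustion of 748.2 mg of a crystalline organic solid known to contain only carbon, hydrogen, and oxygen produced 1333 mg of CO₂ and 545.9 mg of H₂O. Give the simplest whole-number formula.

C3H6O2

mol C = 1.333 g CO₂ ÷ 44.009 g/mol = 0.030289 mol
mol H = 2 × 0.5459 g H₂O ÷ 18.015 g/mol = 0.060605 mol
mass O = 0.7482 − (0.36380 + 0.061090) = 0.32331 g → mol O = 0.32331 ÷ 15.999 = 0.020208 mol
Divide by the smallest (0.020208 mol): C 1.499, H 2.999, O 1.000
Multiplying each by 2 gives whole numbers: C 3.00, H 6.00, O 2.00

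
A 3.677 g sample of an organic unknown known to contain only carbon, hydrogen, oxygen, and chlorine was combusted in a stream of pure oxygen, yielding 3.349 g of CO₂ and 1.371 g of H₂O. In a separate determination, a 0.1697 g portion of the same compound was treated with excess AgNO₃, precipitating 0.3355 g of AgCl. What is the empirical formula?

mol C = 3.349 g CO₂ ÷ 44.009 g/mol = 0.076098 mol
mol H = 2 × 1.371 g H₂O ÷ 18.015 g/mol = 0.15221 mol
From the AgCl data: mol Cl per gram of compound = (0.3355 ÷ 143.318) ÷ 0.1697 = 0.013795 mol/g, so in the 3.677 g combustion sample mol Cl = 0.050723 mol
mass O = 3.677 − (0.91401 + 0.15342 + 1.7981) = 0.81144 g → mol O = 0.81144 ÷ 15.999 = 0.050718 mol
Divide by the smallest (0.050718 mol): C 1.500, H 3.001, Cl 1.000, O 1.000
Multiplying each by 2 gives whole numbers: C 3.00, H 6.00, Cl 2.00, O 2.00

C3H6Cl2O2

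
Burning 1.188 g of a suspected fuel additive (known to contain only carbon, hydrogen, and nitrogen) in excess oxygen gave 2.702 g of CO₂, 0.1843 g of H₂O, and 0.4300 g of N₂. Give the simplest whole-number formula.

C6H2N3

mol C = 2.702 g CO₂ ÷ 44.009 g/mol = 0.061397 mol
mol H = 2 × 0.1843 g H₂O ÷ 18.015 g/mol = 0.020461 mol
mol N = 2 × 0.4300 g N₂ ÷ 28.014 g/mol = 0.030699 mol
Divide by the smallest (0.020461 mol): C 3.001, H 1.000, N 1.500
Multiplying each by 2 gives whole numbers: C 6.00, H 2.00, N 3.00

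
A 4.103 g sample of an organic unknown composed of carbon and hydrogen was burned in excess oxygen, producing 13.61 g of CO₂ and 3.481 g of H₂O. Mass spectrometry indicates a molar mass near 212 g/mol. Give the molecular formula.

mol C = 13.61 g CO₂ ÷ 44.009 g/mol = 0.30925 mol
mol H = 2 × 3.481 g H₂O ÷ 18.015 g/mol = 0.38646 mol
Divide by the smallest (0.30925 mol): C 1.000, H 1.250
Multiplying each by 4 gives whole numbers: C 4.00, H 5.00
Empirical formula: C4H5
Empirical-formula mass = 53.08 g/mol; 212 ÷ 53.08 ≈ 4, so the molecular formula is C16H20.

C16H20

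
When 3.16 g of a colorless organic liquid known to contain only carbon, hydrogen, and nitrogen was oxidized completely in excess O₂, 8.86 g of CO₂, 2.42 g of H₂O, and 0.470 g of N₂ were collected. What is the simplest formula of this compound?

C6H8N

mol C = 8.86 g CO₂ ÷ 44.009 g/mol = 0.2013 mol
mol H = 2 × 2.42 g H₂O ÷ 18.015 g/mol = 0.2687 mol
mol N = 2 × 0.470 g N₂ ÷ 28.014 g/mol = 0.03355 mol
Divide by the smallest (0.03355 mol): C 6.000, H 8.007, N 1.000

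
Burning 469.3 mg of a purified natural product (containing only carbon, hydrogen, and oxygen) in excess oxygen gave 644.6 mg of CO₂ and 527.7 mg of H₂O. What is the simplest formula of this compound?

CH4O

mol C = 0.6446 g CO₂ ÷ 44.009 g/mol = 0.014647 mol
mol H = 2 × 0.5277 g H₂O ÷ 18.015 g/mol = 0.058585 mol
mass O = 0.4693 − (0.17593 + 0.059053) = 0.23432 g → mol O = 0.23432 ÷ 15.999 = 0.014646 mol
Divide by the smallest (0.014646 mol): C 1.000, H 4.000, O 1.000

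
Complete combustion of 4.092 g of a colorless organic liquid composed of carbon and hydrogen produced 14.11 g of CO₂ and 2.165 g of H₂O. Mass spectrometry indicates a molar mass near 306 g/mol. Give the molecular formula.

C24H18

mol C = 14.11 g CO₂ ÷ 44.009 g/mol = 0.32062 mol
mol H = 2 × 2.165 g H₂O ÷ 18.015 g/mol = 0.24036 mol
Divide by the smallest (0.24036 mol): C 1.334, H 1.000
Multiplying each by 3 gives whole numbers: C 4.00, H 3.00
Empirical formula: C4H3
Empirical-formula mass = 51.07 g/mol; 306 ÷ 51.07 ≈ 6, so the molecular formula is C24H18.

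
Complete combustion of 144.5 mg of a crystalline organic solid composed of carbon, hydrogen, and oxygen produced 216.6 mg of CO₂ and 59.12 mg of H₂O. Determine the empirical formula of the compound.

mol C = 0.2166 g CO₂ ÷ 44.009 g/mol = 0.0049217 mol
mol H = 2 × 0.05912 g H₂O ÷ 18.015 g/mol = 0.0065634 mol
mass O = 0.1445 − (0.059115 + 0.0066159) = 0.078769 g → mol O = 0.078769 ÷ 15.999 = 0.0049234 mol
Divide by the smallest (0.0049217 mol): C 1.000, H 1.334, O 1.000
Multiplying each by 3 gives whole numbers: C 3.00, H 4.00, O 3.00

C3H4O3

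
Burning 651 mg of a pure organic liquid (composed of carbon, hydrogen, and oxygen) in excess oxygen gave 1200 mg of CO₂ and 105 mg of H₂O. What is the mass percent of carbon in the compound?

50.3%

mol C = 1.20 g CO₂ ÷ 44.009 g/mol = 0.02727 mol
mol H = 2 × 0.105 g H₂O ÷ 18.015 g/mol = 0.01166 mol
mass O = 0.651 − (0.3275 + 0.01175) = 0.3117 g → mol O = 0.3117 ÷ 15.999 = 0.01949 mol
mass % C = 0.3275 g ÷ 0.651 g × 100%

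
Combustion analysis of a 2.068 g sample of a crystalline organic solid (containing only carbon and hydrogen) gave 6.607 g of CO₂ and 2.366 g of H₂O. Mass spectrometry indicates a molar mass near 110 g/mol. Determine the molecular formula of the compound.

mol C = 6.607 g CO₂ ÷ 44.009 g/mol = 0.15013 mol
mol H = 2 × 2.366 g H₂O ÷ 18.015 g/mol = 0.26267 mol
Divide by the smallest (0.15013 mol): C 1.000, H 1.750
Multiplying each by 4 gives whole numbers: C 4.00, H 7.00
Empirical formula: C4H7
Empirical-formula mass = 55.10 g/mol; 110 ÷ 55.10 ≈ 2, so the molecular formula is C8H14.

C8H14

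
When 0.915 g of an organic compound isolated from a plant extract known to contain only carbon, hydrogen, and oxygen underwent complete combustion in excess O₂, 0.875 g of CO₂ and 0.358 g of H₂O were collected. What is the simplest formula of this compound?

CH2O2

mol C = 0.875 g CO₂ ÷ 44.009 g/mol = 0.01988 mol
mol H = 2 × 0.358 g H₂O ÷ 18.015 g/mol = 0.03974 mol
mass O = 0.915 − (0.2388 + 0.04006) = 0.6361 g → mol O = 0.6361 ÷ 15.999 = 0.03976 mol
Divide by the smallest (0.01988 mol): C 1.000, H 1.999, O 2.000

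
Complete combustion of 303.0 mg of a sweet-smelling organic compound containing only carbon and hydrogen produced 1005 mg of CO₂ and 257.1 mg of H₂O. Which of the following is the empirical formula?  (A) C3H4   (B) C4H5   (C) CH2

(B) C4H5

mol C = 1.005 g CO₂ ÷ 44.009 g/mol = 0.022836 mol
mol H = 2 × 0.2571 g H₂O ÷ 18.015 g/mol = 0.028543 mol
Divide by the smallest (0.022836 mol): C 1.000, H 1.250
Multiplying each by 4 gives whole numbers: C 4.00, H 5.00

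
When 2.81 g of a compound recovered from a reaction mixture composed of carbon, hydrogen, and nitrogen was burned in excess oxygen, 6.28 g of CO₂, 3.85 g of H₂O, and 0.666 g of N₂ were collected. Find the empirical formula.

mol C = 6.28 g CO₂ ÷ 44.009 g/mol = 0.1427 mol
mol H = 2 × 3.85 g H₂O ÷ 18.015 g/mol = 0.4274 mol
mol N = 2 × 0.666 g N₂ ÷ 28.014 g/mol = 0.04755 mol
Divide by the smallest (0.04755 mol): C 3.001, H 8.989, N 1.000

C3H9N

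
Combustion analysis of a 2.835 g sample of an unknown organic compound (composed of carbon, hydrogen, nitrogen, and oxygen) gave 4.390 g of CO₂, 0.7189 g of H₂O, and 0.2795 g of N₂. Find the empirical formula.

mol C = 4.390 g CO₂ ÷ 44.009 g/mol = 0.099752 mol
mol H = 2 × 0.7189 g H₂O ÷ 18.015 g/mol = 0.079811 mol
mol N = 2 × 0.2795 g N₂ ÷ 28.014 g/mol = 0.019954 mol
mass O = 2.835 − (1.1981 + 0.080450 + 0.27950) = 1.2769 g → mol O = 1.2769 ÷ 15.999 = 0.079813 mol
Divide by the smallest (0.019954 mol): C 4.999, H 4.000, N 1.000, O 4.000

C5H4NO4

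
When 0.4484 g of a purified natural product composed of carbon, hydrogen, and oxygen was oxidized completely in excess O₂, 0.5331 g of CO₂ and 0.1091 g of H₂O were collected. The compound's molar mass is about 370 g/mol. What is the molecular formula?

mol C = 0.5331 g CO₂ ÷ 44.009 g/mol = 0.012113 mol
mol H = 2 × 0.1091 g H₂O ÷ 18.015 g/mol = 0.012112 mol
mass O = 0.4484 − (0.14549 + 0.012209) = 0.29070 g → mol O = 0.29070 ÷ 15.999 = 0.018170 mol
Divide by the smallest (0.012112 mol): C 1.000, H 1.000, O 1.500
Multiplying each by 2 gives whole numbers: C 2.00, H 2.00, O 3.00
Empirical formula: C2H2O3
Empirical-formula mass = 74.03 g/mol; 370 ÷ 74.03 ≈ 5, so the molecular formula is C10H10O15.

C10H10O15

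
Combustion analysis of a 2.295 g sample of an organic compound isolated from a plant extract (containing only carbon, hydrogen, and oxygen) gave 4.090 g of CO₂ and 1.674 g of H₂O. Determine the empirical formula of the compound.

C3H6O2

mol C = 4.090 g CO₂ ÷ 44.009 g/mol = 0.092936 mol
mol H = 2 × 1.674 g H₂O ÷ 18.015 g/mol = 0.18585 mol
mass O = 2.295 − (1.1162 + 0.18733) = 0.99142 g → mol O = 0.99142 ÷ 15.999 = 0.061968 mol
Divide by the smallest (0.061968 mol): C 1.500, H 2.999, O 1.000
Multiplying each by 2 gives whole numbers: C 3.00, H 6.00, O 2.00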